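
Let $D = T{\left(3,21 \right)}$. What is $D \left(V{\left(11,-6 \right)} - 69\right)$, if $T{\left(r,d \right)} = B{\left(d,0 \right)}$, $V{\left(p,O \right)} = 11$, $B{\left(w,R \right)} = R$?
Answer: $0$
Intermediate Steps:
$T{\left(r,d \right)} = 0$
$D = 0$
$D \left(V{\left(11,-6 \right)} - 69\right) = 0 \left(11 - 69\right) = 0 \left(-58\right) = 0$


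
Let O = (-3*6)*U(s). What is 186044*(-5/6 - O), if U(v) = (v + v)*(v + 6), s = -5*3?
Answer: 2712056410/3 ≈ 9.0402e+8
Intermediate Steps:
s = -15
U(v) = 2*v*(6 + v) (U(v) = (2*v)*(6 + v) = 2*v*(6 + v))
O = -4860 (O = (-3*6)*(2*(-15)*(6 - 15)) = -36*(-15)*(-9) = -18*270 = -4860)
186044*(-5/6 - O) = 186044*(-5/6 - 1*(-4860)) = 186044*(-5*⅙ + 4860) = 186044*(-⅚ + 4860) = 186044*(29155/6) = 2712056410/3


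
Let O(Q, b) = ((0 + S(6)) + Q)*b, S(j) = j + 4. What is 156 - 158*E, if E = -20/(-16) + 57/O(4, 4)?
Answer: -5665/28 ≈ -202.32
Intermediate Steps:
S(j) = 4 + j
O(Q, b) = b*(10 + Q) (O(Q, b) = ((0 + (4 + 6)) + Q)*b = ((0 + 10) + Q)*b = (10 + Q)*b = b*(10 + Q))
E = 127/56 (E = -20/(-16) + 57/((4*(10 + 4))) = -20*(-1/16) + 57/((4*14)) = 5/4 + 57/56 = 127/56 ≈ 2.2679)
156 - 158*E = 156 - 158*127/56 = 156 - 10033/28 = -5665/28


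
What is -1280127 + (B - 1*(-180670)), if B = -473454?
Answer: -1572911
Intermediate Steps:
-1280127 + (B - 1*(-180670)) = -1280127 + (-473454 - 1*(-180670)) = -1280127 + (-473454 + 180670) = -1280127 - 292784 = -1572911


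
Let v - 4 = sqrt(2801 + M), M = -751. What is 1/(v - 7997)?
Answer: -7993/63885999 - 5*sqrt(82)/63885999 ≈ -0.00012582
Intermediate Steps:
v = 4 + 5*sqrt(82) (v = 4 + sqrt(2801 - 751) = 4 + sqrt(2050) = 4 + 5*sqrt(82) ≈ 49.277)
1/(v - 7997) = 1/((4 + 5*sqrt(82)) - 7997) = 1/(-7993 + 5*sqrt(82))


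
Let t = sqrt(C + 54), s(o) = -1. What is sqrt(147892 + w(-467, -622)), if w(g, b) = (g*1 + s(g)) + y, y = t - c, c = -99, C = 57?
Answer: sqrt(147523 + sqrt(111)) ≈ 384.10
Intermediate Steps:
t = sqrt(111) (t = sqrt(57 + 54) = sqrt(111) ≈ 10.536)
y = 99 + sqrt(111) (y = sqrt(111) - 1*(-99) = sqrt(111) + 99 = 99 + sqrt(111) ≈ 109.54)
w(g, b) = 98 + g + sqrt(111) (w(g, b) = (g*1 - 1) + (99 + sqrt(111)) = (g - 1) + (99 + sqrt(111)) = (-1 + g) + (99 + sqrt(111)) = 98 + g + sqrt(111))
sqrt(147892 + w(-467, -622)) = sqrt(147892 + (98 - 467 + sqrt(111))) = sqrt(147892 + (-369 + sqrt(111))) = sqrt(147523 + sqrt(111))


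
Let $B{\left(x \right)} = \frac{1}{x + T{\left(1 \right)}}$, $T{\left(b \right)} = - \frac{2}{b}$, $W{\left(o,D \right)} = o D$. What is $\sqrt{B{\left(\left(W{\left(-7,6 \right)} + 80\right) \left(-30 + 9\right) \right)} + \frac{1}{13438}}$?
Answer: $\frac{i \sqrt{84914722}}{268760} \approx 0.034287 i$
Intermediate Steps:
$W{\left(o,D \right)} = D o$
$B{\left(x \right)} = \frac{1}{-2 + x}$ ($B{\left(x \right)} = \frac{1}{x - \frac{2}{1}} = \frac{1}{x - 2} = \frac{1}{-2 + x}$)
$\sqrt{B{\left(\left(W{\left(-7,6 \right)} + 80\right) \left(-30 + 9\right) \right)} + \frac{1}{13438}} = \sqrt{\frac{1}{-2 + \left(6 \left(-7\right) + 80\right) \left(-30 + 9\right)} + \frac{1}{13438}} = \sqrt{\frac{1}{-2 + \left(-42 + 80\right) \left(-21\right)} + \frac{1}{13438}} = \sqrt{\frac{1}{-2 + 38 \left(-21\right)} + \frac{1}{13438}} = \sqrt{\frac{1}{-2 - 798} + \frac{1}{13438}} = \sqrt{\frac{1}{-800} + \frac{1}{13438}} = \sqrt{- \frac{1}{800} + \frac{1}{13438}} = \sqrt{- \frac{6319}{5375200}} = \frac{i \sqrt{84914722}}{268760}$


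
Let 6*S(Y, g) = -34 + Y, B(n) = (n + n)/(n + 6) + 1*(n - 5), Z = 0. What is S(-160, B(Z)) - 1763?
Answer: -5386/3 ≈ -1795.3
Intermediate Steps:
B(n) = -5 + n + 2*n/(6 + n) (B(n) = (2*n)/(6 + n) + 1*(-5 + n) = 2*n/(6 + n) + (-5 + n) = -5 + n + 2*n/(6 + n))
S(Y, g) = -17/3 + Y/6 (S(Y, g) = (-34 + Y)/6 = -17/3 + Y/6)
S(-160, B(Z)) - 1763 = (-17/3 + (1/6)*(-160)) - 1763 = (-17/3 - 80/3) - 1763 = -97/3 - 1763 = -5386/3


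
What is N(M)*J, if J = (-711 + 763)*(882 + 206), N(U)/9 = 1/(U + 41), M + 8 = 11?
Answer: 127296/11 ≈ 11572.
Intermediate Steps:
M = 3 (M = -8 + 11 = 3)
N(U) = 9/(41 + U) (N(U) = 9/(U + 41) = 9/(41 + U))
J = 56576 (J = 52*1088 = 56576)
N(M)*J = (9/(41 + 3))*56576 = (9/44)*56576 = 127296/11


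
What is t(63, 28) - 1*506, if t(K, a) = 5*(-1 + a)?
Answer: -371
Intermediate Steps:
t(K, a) = -5 + 5*a
t(63, 28) - 1*506 = (-5 + 5*28) - 1*506 = (-5 + 140) - 506 = 135 - 506 = -371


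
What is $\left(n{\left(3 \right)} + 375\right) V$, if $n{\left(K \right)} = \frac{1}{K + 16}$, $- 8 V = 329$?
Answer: $- \frac{1172227}{76} \approx -15424.0$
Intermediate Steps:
$V = - \frac{329}{8}$ ($V = \left(- \frac{1}{8}\right) 329 = - \frac{329}{8} \approx -41.125$)
$n{\left(K \right)} = \frac{1}{16 + K}$
$\left(n{\left(3 \right)} + 375\right) V = \left(\frac{1}{16 + 3} + 375\right) \left(- \frac{329}{8}\right) = \left(\frac{1}{19} + 375\right) \left(- \frac{329}{8}\right) = \frac{7126}{19} \left(- \frac{329}{8}\right) = - \frac{1172227}{76}$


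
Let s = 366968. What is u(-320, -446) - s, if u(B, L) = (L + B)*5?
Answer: -370798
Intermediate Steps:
u(B, L) = 5*B + 5*L (u(B, L) = (B + L)*5 = 5*B + 5*L)
u(-320, -446) - s = (5*(-320) + 5*(-446)) - 1*366968 = (-1600 - 2230) - 366968 = -3830 - 366968 = -370798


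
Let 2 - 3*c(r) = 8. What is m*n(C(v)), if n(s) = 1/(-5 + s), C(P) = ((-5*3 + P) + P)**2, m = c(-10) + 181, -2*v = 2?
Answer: 179/284 ≈ 0.63028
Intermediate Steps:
v = -1 (v = -1/2*2 = -1)
c(r) = -2 (c(r) = 2/3 - 1/3*8 = 2/3 - 8/3 = -2)
m = 179 (m = -2 + 181 = 179)
C(P) = (-15 + 2*P)**2 (C(P) = ((-15 + P) + P)**2 = (-15 + 2*P)**2)
m*n(C(v)) = 179/(-5 + (-15 + 2*(-1))**2) = 179/(-5 + (-15 - 2)**2) = 179/(-5 + (-17)**2) = 179/(-5 + 289) = 179/284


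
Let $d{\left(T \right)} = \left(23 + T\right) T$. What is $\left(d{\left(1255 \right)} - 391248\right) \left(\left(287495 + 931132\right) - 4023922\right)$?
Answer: $-3401818539390$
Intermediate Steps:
$d{\left(T \right)} = T \left(23 + T\right)$
$\left(d{\left(1255 \right)} - 391248\right) \left(\left(287495 + 931132\right) - 4023922\right) = \left(1255 \left(23 + 1255\right) - 391248\right) \left(\left(287495 + 931132\right) - 4023922\right) = \left(1255 \cdot 1278 - 391248\right) \left(1218627 - 4023922\right) = \left(1603890 - 391248\right) \left(-2805295\right) = 1212642 \left(-2805295\right) = -3401818539390$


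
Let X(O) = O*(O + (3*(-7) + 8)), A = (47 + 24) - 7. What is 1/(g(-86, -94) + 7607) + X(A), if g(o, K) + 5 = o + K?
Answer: 24225409/7422 ≈ 3264.0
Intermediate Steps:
g(o, K) = -5 + K + o (g(o, K) = -5 + (o + K) = -5 + (K + o) = -5 + K + o)
A = 64 (A = 71 - 7 = 64)
X(O) = O*(-13 + O) (X(O) = O*(O + (-21 + 8)) = O*(O - 13) = O*(-13 + O))
1/(g(-86, -94) + 7607) + X(A) = 1/((-5 - 94 - 86) + 7607) + 64*(-13 + 64) = 1/(-185 + 7607) + 64*51 = 1/7422 + 3264 = 24225409/7422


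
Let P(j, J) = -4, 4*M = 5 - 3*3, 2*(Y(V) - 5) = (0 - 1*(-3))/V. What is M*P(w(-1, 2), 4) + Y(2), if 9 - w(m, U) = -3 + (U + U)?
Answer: 39/4 ≈ 9.7500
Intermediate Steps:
Y(V) = 5 + 3/(2*V) (Y(V) = 5 + ((0 - 1*(-3))/V)/2 = 5 + ((0 + 3)/V)/2 = 5 + (3/V)/2 = 5 + 3/(2*V))
M = -1 (M = (5 - 3*3)/4 = (5 - 9)/4 = (¼)*(-4) = -1)
w(m, U) = 12 - 2*U (w(m, U) = 9 - (-3 + (U + U)) = 9 - (-3 + 2*U) = 9 + (3 - 2*U) = 12 - 2*U)
M*P(w(-1, 2), 4) + Y(2) = -1*(-4) + (5 + (3/2)/2) = 4 + (5 + (3/2)*(½)) = 4 + (5 + ¾) = 4 + 23/4 = 39/4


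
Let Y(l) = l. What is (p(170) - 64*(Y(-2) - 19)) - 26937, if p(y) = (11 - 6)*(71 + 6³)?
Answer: -24158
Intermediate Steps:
p(y) = 1435 (p(y) = 5*(71 + 216) = 5*287 = 1435)
(p(170) - 64*(Y(-2) - 19)) - 26937 = (1435 - 64*(-2 - 19)) - 26937 = (1435 - 64*(-21)) - 26937 = (1435 + 1344) - 26937 = 2779 - 26937 = -24158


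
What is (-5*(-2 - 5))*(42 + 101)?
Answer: 5005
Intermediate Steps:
(-5*(-2 - 5))*(42 + 101) = -5*(-7)*143 = 35*143 = 5005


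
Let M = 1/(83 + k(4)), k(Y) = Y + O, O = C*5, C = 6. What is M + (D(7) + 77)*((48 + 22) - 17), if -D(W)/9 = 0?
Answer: 477478/117 ≈ 4081.0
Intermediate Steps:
D(W) = 0 (D(W) = -9*0 = 0)
O = 30 (O = 6*5 = 30)
k(Y) = 30 + Y (k(Y) = Y + 30 = 30 + Y)
M = 1/117 (M = 1/(83 + (30 + 4)) = 1/(83 + 34) = 1/117 ≈ 0.0085470)
M + (D(7) + 77)*((48 + 22) - 17) = 1/117 + (0 + 77)*((48 + 22) - 17) = 1/117 + 77*(70 - 17) = 1/117 + 77*53 = 1/117 + 4081 = 477478/117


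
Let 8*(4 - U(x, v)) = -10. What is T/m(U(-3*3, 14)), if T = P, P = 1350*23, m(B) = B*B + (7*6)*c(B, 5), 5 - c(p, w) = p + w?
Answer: -55200/343 ≈ -160.93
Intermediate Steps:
c(p, w) = 5 - p - w (c(p, w) = 5 - (p + w) = 5 + (-p - w) = 5 - p - w)
U(x, v) = 21/4 (U(x, v) = 4 - ⅛*(-10) = 4 + 5/4 = 21/4)
m(B) = B² - 42*B (m(B) = B*B + (7*6)*(5 - B - 1*5) = B² + 42*(5 - B - 5) = B² + 42*(-B) = B² - 42*B)
P = 31050
T = 31050
T/m(U(-3*3, 14)) = 31050/((21*(-42 + 21/4)/4)) = 31050/(((21/4)*(-147/4))) = 31050/(-3087/16) = 31050*(-16/3087) = -55200/343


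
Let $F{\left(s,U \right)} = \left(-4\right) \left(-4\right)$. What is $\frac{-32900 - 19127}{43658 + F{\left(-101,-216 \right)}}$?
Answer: $- \frac{52027}{43674} \approx -1.1913$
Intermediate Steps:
$F{\left(s,U \right)} = 16$
$\frac{-32900 - 19127}{43658 + F{\left(-101,-216 \right)}} = \frac{-32900 - 19127}{43658 + 16} = - \frac{52027}{43674}$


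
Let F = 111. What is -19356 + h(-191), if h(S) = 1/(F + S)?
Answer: -1548481/80 ≈ -19356.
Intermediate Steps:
h(S) = 1/(111 + S)
-19356 + h(-191) = -19356 + 1/(111 - 191) = -19356 + 1/(-80) = -19356 - 1/80 = -1548481/80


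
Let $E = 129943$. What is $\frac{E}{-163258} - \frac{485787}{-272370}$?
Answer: $\frac{3659669928}{3705548455} \approx 0.98762$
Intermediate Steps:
$\frac{E}{-163258} - \frac{485787}{-272370} = \frac{129943}{-163258} - \frac{485787}{-272370} = 129943 \left(- \frac{1}{163258}\right) - - \frac{161929}{90790} = - \frac{129943}{163258} + \frac{161929}{90790} = \frac{3659669928}{3705548455}$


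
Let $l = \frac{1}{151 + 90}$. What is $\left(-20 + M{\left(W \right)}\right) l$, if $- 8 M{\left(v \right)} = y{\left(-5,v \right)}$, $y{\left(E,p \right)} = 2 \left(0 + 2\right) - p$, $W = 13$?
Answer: $- \frac{151}{1928} \approx -0.07832$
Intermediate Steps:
$y{\left(E,p \right)} = 4 - p$ ($y{\left(E,p \right)} = 2 \cdot 2 - p = 4 - p$)
$M{\left(v \right)} = - \frac{1}{2} + \frac{v}{8}$ ($M{\left(v \right)} = - \frac{4 - v}{8} = - \frac{1}{2} + \frac{v}{8}$)
$l = \frac{1}{241} \approx 0.0041494$
$\left(-20 + M{\left(W \right)}\right) l = \left(-20 + \left(- \frac{1}{2} + \frac{1}{8} \cdot 13\right)\right) \frac{1}{241} = \left(-20 + \left(- \frac{1}{2} + \frac{13}{8}\right)\right) \frac{1}{241} = \left(-20 + \frac{9}{8}\right) \frac{1}{241} = \left(- \frac{151}{8}\right) \frac{1}{241} = - \frac{151}{1928}$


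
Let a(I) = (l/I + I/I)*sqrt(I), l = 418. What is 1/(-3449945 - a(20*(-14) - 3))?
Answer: -195266887/673660020474860 - 27*I*sqrt(283)/673660020474860 ≈ -2.8986e-7 - 6.7424e-13*I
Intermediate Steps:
a(I) = sqrt(I)*(1 + 418/I) (a(I) = (418/I + I/I)*sqrt(I) = (418/I + 1)*sqrt(I) = (1 + 418/I)*sqrt(I) = sqrt(I)*(1 + 418/I))
1/(-3449945 - a(20*(-14) - 3)) = 1/(-3449945 - (418 + (20*(-14) - 3))/sqrt(20*(-14) - 3)) = 1/(-3449945 - (418 + (-280 - 3))/sqrt(-280 - 3)) = 1/(-3449945 - (418 - 283)/sqrt(-283)) = 1/(-3449945 - (-I*sqrt(283)/283)*135) = 1/(-3449945 - (-135)*I*sqrt(283)/283) = 1/(-3449945 + 135*I*sqrt(283)/283)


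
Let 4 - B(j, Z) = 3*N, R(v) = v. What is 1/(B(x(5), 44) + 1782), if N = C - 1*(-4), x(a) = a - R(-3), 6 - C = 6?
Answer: 1/1774 ≈ 0.00056370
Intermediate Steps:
C = 0 (C = 6 - 1*6 = 6 - 6 = 0)
x(a) = 3 + a (x(a) = a - 1*(-3) = a + 3 = 3 + a)
N = 4 (N = 0 - 1*(-4) = 0 + 4 = 4)
B(j, Z) = -8 (B(j, Z) = 4 - 3*4 = 4 - 1*12 = 4 - 12 = -8)
1/(B(x(5), 44) + 1782) = 1/(-8 + 1782) = 1/1774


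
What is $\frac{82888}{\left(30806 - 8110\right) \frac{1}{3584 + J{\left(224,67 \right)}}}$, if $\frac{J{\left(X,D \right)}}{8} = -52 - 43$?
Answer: $\frac{29259464}{2837} \approx 10314.0$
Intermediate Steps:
$J{\left(X,D \right)} = -760$ ($J{\left(X,D \right)} = 8 \left(-52 - 43\right) = 8 \left(-95\right) = -760$)
$\frac{82888}{\left(30806 - 8110\right) \frac{1}{3584 + J{\left(224,67 \right)}}} = \frac{82888}{\left(30806 - 8110\right) \frac{1}{3584 - 760}} = \frac{82888}{22696 \cdot \frac{1}{2824}} = \frac{82888}{\frac{2837}{353}} = 82888 \cdot \frac{353}{2837} = \frac{29259464}{2837}$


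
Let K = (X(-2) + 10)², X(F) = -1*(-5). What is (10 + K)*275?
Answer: 64625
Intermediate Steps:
X(F) = 5
K = 225 (K = (5 + 10)² = 15² = 225)
(10 + K)*275 = (10 + 225)*275 = 235*275 = 64625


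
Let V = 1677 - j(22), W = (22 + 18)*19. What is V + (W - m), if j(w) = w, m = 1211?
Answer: 1204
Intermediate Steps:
W = 760 (W = 40*19 = 760)
V = 1655 (V = 1677 - 1*22 = 1677 - 22 = 1655)
V + (W - m) = 1655 + (760 - 1*1211) = 1655 + (760 - 1211) = 1655 - 451 = 1204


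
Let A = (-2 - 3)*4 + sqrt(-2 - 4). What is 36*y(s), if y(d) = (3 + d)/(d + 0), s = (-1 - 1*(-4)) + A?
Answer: 8784/295 - 108*I*sqrt(6)/295 ≈ 29.776 - 0.89676*I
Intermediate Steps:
A = -20 + I*sqrt(6) (A = -5*4 + sqrt(-6) = -20 + I*sqrt(6) ≈ -20.0 + 2.4495*I)
s = -17 + I*sqrt(6) (s = (-1 - 1*(-4)) + (-20 + I*sqrt(6)) = (-1 + 4) + (-20 + I*sqrt(6)) = 3 + (-20 + I*sqrt(6)) = -17 + I*sqrt(6) ≈ -17.0 + 2.4495*I)
y(d) = (3 + d)/d
36*y(s) = 36*((3 + (-17 + I*sqrt(6)))/(-17 + I*sqrt(6))) = 36*((-14 + I*sqrt(6))/(-17 + I*sqrt(6))) = 36*(-14 + I*sqrt(6))/(-17 + I*sqrt(6))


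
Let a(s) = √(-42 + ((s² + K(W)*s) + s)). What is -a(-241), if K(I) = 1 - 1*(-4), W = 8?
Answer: -√56593 ≈ -237.89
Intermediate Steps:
K(I) = 5 (K(I) = 1 + 4 = 5)
a(s) = √(-42 + s² + 6*s) (a(s) = √(-42 + ((s² + 5*s) + s)) = √(-42 + (s² + 6*s)) = √(-42 + s² + 6*s))
-a(-241) = -√(-42 + (-241)² + 6*(-241)) = -√(-42 + 58081 - 1446) = -√56593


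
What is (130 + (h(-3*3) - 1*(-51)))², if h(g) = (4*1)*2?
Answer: 35721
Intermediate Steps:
h(g) = 8 (h(g) = 4*2 = 8)
(130 + (h(-3*3) - 1*(-51)))² = (130 + (8 - 1*(-51)))² = (130 + (8 + 51))² = (130 + 59)² = 189² = 35721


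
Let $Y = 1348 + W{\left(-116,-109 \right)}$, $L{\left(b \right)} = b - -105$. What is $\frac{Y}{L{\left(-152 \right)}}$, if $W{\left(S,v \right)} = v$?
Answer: $- \frac{1239}{47} \approx -26.362$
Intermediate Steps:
$L{\left(b \right)} = 105 + b$ ($L{\left(b \right)} = b + 105 = 105 + b$)
$Y = 1239$ ($Y = 1348 - 109 = 1239$)
$\frac{Y}{L{\left(-152 \right)}} = \frac{1239}{105 - 152} = \frac{1239}{-47} = 1239 \left(- \frac{1}{47}\right) = - \frac{1239}{47}$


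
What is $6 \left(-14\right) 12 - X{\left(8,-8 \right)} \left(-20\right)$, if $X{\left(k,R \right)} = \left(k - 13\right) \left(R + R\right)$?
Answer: $592$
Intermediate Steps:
$X{\left(k,R \right)} = 2 R \left(-13 + k\right)$ ($X{\left(k,R \right)} = \left(-13 + k\right) 2 R = 2 R \left(-13 + k\right)$)
$6 \left(-14\right) 12 - X{\left(8,-8 \right)} \left(-20\right) = 6 \left(-14\right) 12 - 2 \left(-8\right) \left(-13 + 8\right) \left(-20\right) = \left(-84\right) 12 - 2 \left(-8\right) \left(-5\right) \left(-20\right) = -1008 - 80 \left(-20\right) = -1008 - -1600 = -1008 + 1600 = 592$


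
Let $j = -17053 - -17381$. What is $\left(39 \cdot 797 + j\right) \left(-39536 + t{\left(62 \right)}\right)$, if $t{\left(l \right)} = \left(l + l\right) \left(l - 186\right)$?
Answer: $-1724840832$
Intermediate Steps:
$t{\left(l \right)} = 2 l \left(-186 + l\right)$
$j = 328$ ($j = -17053 + 17381 = 328$)
$\left(39 \cdot 797 + j\right) \left(-39536 + t{\left(62 \right)}\right) = \left(39 \cdot 797 + 328\right) \left(-39536 + 2 \cdot 62 \left(-186 + 62\right)\right) = \left(31083 + 328\right) \left(-39536 + 2 \cdot 62 \left(-124\right)\right) = 31411 \left(-39536 - 15376\right) = 31411 \left(-54912\right) = -1724840832$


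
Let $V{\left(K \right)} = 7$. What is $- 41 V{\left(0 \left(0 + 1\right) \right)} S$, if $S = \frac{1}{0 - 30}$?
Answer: $\frac{287}{30} \approx 9.5667$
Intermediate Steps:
$S = - \frac{1}{30}$ ($S = \frac{1}{-30} = - \frac{1}{30} \approx -0.033333$)
$- 41 V{\left(0 \left(0 + 1\right) \right)} S = \left(-41\right) 7 \left(- \frac{1}{30}\right) = \left(-287\right) \left(- \frac{1}{30}\right) = \frac{287}{30}$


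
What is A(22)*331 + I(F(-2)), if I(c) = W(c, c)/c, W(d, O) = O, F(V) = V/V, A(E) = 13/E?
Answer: 4325/22 ≈ 196.59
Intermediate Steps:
F(V) = 1
I(c) = 1 (I(c) = c/c = 1)
A(22)*331 + I(F(-2)) = (13/22)*331 + 1 = 4303/22 + 1 = 4325/22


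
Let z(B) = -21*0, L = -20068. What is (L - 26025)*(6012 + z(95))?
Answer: -277111116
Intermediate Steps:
z(B) = 0
(L - 26025)*(6012 + z(95)) = (-20068 - 26025)*(6012 + 0) = -46093*6012 = -277111116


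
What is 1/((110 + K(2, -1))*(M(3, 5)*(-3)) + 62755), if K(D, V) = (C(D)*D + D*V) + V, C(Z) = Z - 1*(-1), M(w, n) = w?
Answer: 1/61738 ≈ 1.6197e-5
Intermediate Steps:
C(Z) = 1 + Z (C(Z) = Z + 1 = 1 + Z)
K(D, V) = V + D*V + D*(1 + D) (K(D, V) = ((1 + D)*D + D*V) + V = (D*(1 + D) + D*V) + V = (D*V + D*(1 + D)) + V = V + D*V + D*(1 + D))
1/((110 + K(2, -1))*(M(3, 5)*(-3)) + 62755) = 1/((110 + (-1 + 2*(-1) + 2*(1 + 2)))*(3*(-3)) + 62755) = 1/((110 + (-1 - 2 + 2*3))*(-9) + 62755) = 1/((110 + (-1 - 2 + 6))*(-9) + 62755) = 1/((110 + 3)*(-9) + 62755) = 1/(113*(-9) + 62755) = 1/(-1017 + 62755) = 1/61738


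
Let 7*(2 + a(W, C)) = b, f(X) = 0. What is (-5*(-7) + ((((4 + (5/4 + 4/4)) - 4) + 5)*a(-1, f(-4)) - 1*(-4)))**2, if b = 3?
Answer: 597529/784 ≈ 762.15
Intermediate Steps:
a(W, C) = -11/7 (a(W, C) = -2 + (1/7)*3 = -2 + 3/7 = -11/7)
(-5*(-7) + ((((4 + (5/4 + 4/4)) - 4) + 5)*a(-1, f(-4)) - 1*(-4)))**2 = (-5*(-7) + ((((4 + (5/4 + 4/4)) - 4) + 5)*(-11/7) - 1*(-4)))**2 = (35 + ((((4 + (5*(1/4) + 4*(1/4))) - 4) + 5)*(-11/7) + 4))**2 = (35 + ((((4 + (5/4 + 1)) - 4) + 5)*(-11/7) + 4))**2 = (35 + ((((4 + 9/4) - 4) + 5)*(-11/7) + 4))**2 = (35 + (((25/4 - 4) + 5)*(-11/7) + 4))**2 = (35 + ((9/4 + 5)*(-11/7) + 4))**2 = (35 + ((29/4)*(-11/7) + 4))**2 = (35 + (-319/28 + 4))**2 = (35 - 207/28)**2 = (773/28)**2 = 597529/784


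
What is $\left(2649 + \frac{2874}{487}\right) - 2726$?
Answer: $- \frac{34625}{487} \approx -71.099$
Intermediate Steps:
$\left(2649 + \frac{2874}{487}\right) - 2726 = \frac{1292937}{487} - 2726 = - \frac{34625}{487}$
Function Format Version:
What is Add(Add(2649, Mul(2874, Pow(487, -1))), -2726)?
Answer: Rational(-34625, 487) ≈ -71.099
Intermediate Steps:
Add(Add(2649, Mul(2874, Pow(487, -1))), -2726) = Add(Add(2649, Mul(2874, Rational(1, 487))), -2726) = Add(Add(2649, Rational(2874, 487)), -2726) = Add(Rational(1292937, 487), -2726) = Rational(-34625, 487)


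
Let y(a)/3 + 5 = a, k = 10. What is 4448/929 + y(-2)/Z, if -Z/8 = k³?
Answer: 35603509/7432000 ≈ 4.7906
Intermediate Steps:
y(a) = -15 + 3*a
Z = -8000 (Z = -8*10³ = -8*1000 = -8000)
4448/929 + y(-2)/Z = 4448/929 + (-15 + 3*(-2))/(-8000) = 4448*(1/929) + (-15 - 6)*(-1/8000) = 4448/929 - 21*(-1/8000) = 4448/929 + 21/8000 = 35603509/7432000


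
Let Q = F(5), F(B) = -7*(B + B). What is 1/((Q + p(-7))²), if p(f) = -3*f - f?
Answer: 1/1764 ≈ 0.00056689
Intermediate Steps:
F(B) = -14*B
Q = -70 (Q = -14*5 = -70)
p(f) = -4*f
1/((Q + p(-7))²) = 1/((-70 - 4*(-7))²) = 1/((-70 + 28)²) = 1/((-42)²) = 1/1764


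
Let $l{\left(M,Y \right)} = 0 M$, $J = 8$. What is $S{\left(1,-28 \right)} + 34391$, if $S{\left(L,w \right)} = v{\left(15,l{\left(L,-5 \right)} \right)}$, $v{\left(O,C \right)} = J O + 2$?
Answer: $34513$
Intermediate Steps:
$l{\left(M,Y \right)} = 0$
$v{\left(O,C \right)} = 2 + 8 O$ ($v{\left(O,C \right)} = 8 O + 2 = 2 + 8 O$)
$S{\left(L,w \right)} = 122$ ($S{\left(L,w \right)} = 2 + 8 \cdot 15 = 2 + 120 = 122$)
$S{\left(1,-28 \right)} + 34391 = 122 + 34391 = 34513$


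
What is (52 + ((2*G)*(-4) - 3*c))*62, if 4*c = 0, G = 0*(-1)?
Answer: 3224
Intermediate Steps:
G = 0
c = 0 (c = (1/4)*0 = 0)
(52 + ((2*G)*(-4) - 3*c))*62 = (52 + ((2*0)*(-4) - 3*0))*62 = (52 + (0*(-4) + 0))*62 = (52 + (0 + 0))*62 = (52 + 0)*62 = 52*62 = 3224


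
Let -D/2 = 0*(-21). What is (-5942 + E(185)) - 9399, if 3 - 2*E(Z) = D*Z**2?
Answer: -30679/2 ≈ -15340.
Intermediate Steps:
D = 0 (D = -0*(-21) = -2*0 = 0)
E(Z) = 3/2 (E(Z) = 3/2 - 0*Z**2 = 3/2 - 1/2*0 = 3/2 + 0 = 3/2)
(-5942 + E(185)) - 9399 = (-5942 + 3/2) - 9399 = -11881/2 - 9399 = -30679/2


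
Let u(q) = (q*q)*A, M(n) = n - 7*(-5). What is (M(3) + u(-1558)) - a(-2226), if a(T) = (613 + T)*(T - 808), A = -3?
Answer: -12175896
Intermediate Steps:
M(n) = 35 + n (M(n) = n + 35 = 35 + n)
a(T) = (-808 + T)*(613 + T) (a(T) = (613 + T)*(-808 + T) = (-808 + T)*(613 + T))
u(q) = -3*q² (u(q) = (q*q)*(-3) = q²*(-3) = -3*q²)
(M(3) + u(-1558)) - a(-2226) = ((35 + 3) - 3*(-1558)²) - (-495304 + (-2226)² - 195*(-2226)) = (38 - 3*2427364) - (-495304 + 4955076 + 434070) = (38 - 7282092) - 1*4893842 = -7282054 - 4893842 = -12175896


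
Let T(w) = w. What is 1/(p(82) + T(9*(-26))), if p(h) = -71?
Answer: -1/305 ≈ -0.0032787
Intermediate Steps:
1/(p(82) + T(9*(-26))) = 1/(-71 + 9*(-26)) = 1/(-71 - 234) = 1/(-305) = -1/305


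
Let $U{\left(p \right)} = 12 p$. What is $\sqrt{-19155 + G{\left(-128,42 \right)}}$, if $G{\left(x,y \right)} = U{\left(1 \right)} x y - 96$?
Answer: $3 i \sqrt{9307} \approx 289.42 i$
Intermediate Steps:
$G{\left(x,y \right)} = -96 + 12 x y$ ($G{\left(x,y \right)} = 12 \cdot 1 x y - 96 = 12 x y - 96 = -96 + 12 x y$)
$\sqrt{-19155 + G{\left(-128,42 \right)}} = \sqrt{-19155 + \left(-96 + 12 \left(-128\right) 42\right)} = \sqrt{-19155 - 64608} = \sqrt{-83763} = 3 i \sqrt{9307}$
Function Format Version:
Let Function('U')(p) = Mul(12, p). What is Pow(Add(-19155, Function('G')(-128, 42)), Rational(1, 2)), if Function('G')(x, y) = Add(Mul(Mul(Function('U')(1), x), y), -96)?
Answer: Mul(3, I, Pow(9307, Rational(1, 2))) ≈ Mul(289.42, I)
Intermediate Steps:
Function('G')(x, y) = Add(-96, Mul(12, x, y)) (Function('G')(x, y) = Add(Mul(Mul(Mul(12, 1), x), y), -96) = Add(Mul(Mul(12, x), y), -96) = Add(Mul(12, x, y), -96) = Add(-96, Mul(12, x, y)))
Pow(Add(-19155, Function('G')(-128, 42)), Rational(1, 2)) = Pow(Add(-19155, Add(-96, Mul(12, -128, 42))), Rational(1, 2)) = Pow(Add(-19155, Add(-96, -64512)), Rational(1, 2)) = Pow(Add(-19155, -64608), Rational(1, 2)) = Pow(-83763, Rational(1, 2)) = Mul(3, I, Pow(9307, Rational(1, 2)))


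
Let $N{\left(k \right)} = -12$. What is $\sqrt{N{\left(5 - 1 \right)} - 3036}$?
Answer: $2 i \sqrt{762} \approx 55.209 i$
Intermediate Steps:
$\sqrt{N{\left(5 - 1 \right)} - 3036} = \sqrt{-12 - 3036} = \sqrt{-3048} = 2 i \sqrt{762}$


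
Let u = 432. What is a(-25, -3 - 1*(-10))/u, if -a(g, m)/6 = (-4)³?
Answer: 8/9 ≈ 0.88889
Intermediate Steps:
a(g, m) = 384 (a(g, m) = -6*(-4)³ = -6*(-64) = 384)
a(-25, -3 - 1*(-10))/u = 384/432 = 384*(1/432) = 8/9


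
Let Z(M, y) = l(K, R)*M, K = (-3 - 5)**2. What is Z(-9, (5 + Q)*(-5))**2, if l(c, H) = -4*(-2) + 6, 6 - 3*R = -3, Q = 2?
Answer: 15876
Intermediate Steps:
K = 64 (K = (-8)**2 = 64)
R = 3 (R = 2 - 1/3*(-3) = 2 + 1 = 3)
l(c, H) = 14 (l(c, H) = 8 + 6 = 14)
Z(M, y) = 14*M
Z(-9, (5 + Q)*(-5))**2 = (14*(-9))**2 = (-126)**2 = 15876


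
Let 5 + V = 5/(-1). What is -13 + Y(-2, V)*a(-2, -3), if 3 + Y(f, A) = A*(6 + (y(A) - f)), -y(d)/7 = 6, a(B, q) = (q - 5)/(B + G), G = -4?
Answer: 1309/3 ≈ 436.33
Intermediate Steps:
V = -10 (V = -5 + 5/(-1) = -5 + 5*(-1) = -5 - 5 = -10)
a(B, q) = (-5 + q)/(-4 + B) (a(B, q) = (q - 5)/(B - 4) = (-5 + q)/(-4 + B))
y(d) = -42 (y(d) = -7*6 = -42)
Y(f, A) = -3 + A*(-36 - f) (Y(f, A) = -3 + A*(6 + (-42 - f)) = -3 + A*(-36 - f))
-13 + Y(-2, V)*a(-2, -3) = -13 + (-3 - 36*(-10) - 1*(-10)*(-2))*((-5 - 3)/(-4 - 2)) = -13 + (-3 + 360 - 20)*(-8/(-6)) = -13 + 337*(-⅙*(-8)) = -13 + 337*(4/3) = -13 + 1348/3 = 1309/3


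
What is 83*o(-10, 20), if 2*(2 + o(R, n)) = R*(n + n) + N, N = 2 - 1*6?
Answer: -16932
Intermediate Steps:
N = -4 (N = 2 - 6 = -4)
o(R, n) = -4 + R*n (o(R, n) = -2 + (R*(n + n) - 4)/2 = -2 + (R*(2*n) - 4)/2 = -2 + (2*R*n - 4)/2 = -2 + (-4 + 2*R*n)/2 = -2 + (-2 + R*n) = -4 + R*n)
83*o(-10, 20) = 83*(-4 - 10*20) = 83*(-4 - 200) = 83*(-204) = -16932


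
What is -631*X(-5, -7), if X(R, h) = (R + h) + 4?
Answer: 5048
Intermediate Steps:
X(R, h) = 4 + R + h
-631*X(-5, -7) = -631*(4 - 5 - 7) = -631*(-8) = 5048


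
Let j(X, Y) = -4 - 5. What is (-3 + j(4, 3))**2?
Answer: 144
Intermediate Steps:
j(X, Y) = -9
(-3 + j(4, 3))**2 = (-3 - 9)**2 = (-12)**2 = 144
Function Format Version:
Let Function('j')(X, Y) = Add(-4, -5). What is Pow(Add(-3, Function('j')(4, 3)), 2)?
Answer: 144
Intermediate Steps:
Function('j')(X, Y) = -9
Pow(Add(-3, Function('j')(4, 3)), 2) = Pow(Add(-3, -9), 2) = Pow(-12, 2) = 144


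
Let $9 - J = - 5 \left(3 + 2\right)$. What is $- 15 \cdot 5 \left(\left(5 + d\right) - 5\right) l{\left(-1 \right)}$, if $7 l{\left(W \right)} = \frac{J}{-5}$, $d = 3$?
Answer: $\frac{1530}{7} \approx 218.57$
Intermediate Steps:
$J = 34$ ($J = 9 - - 5 \left(3 + 2\right) = 9 - \left(-5\right) 5 = 9 - -25 = 9 + 25 = 34$)
$l{\left(W \right)} = - \frac{34}{35}$ ($l{\left(W \right)} = \frac{34 \frac{1}{-5}}{7} = \frac{34 \left(- \frac{1}{5}\right)}{7} = \frac{1}{7} \left(- \frac{34}{5}\right) = - \frac{34}{35}$)
$- 15 \cdot 5 \left(\left(5 + d\right) - 5\right) l{\left(-1 \right)} = - 15 \cdot 5 \left(\left(5 + 3\right) - 5\right) \left(- \frac{34}{35}\right) = - 15 \cdot 5 \left(8 - 5\right) \left(- \frac{34}{35}\right) = - 15 \cdot 5 \cdot 3 \left(- \frac{34}{35}\right) = - 15 \cdot 15 \left(- \frac{34}{35}\right) = \left(-15\right) \left(- \frac{102}{7}\right) = \frac{1530}{7}$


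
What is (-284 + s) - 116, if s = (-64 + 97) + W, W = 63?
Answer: -304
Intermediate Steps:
s = 96 (s = (-64 + 97) + 63 = 33 + 63 = 96)
(-284 + s) - 116 = (-284 + 96) - 116 = -188 - 116 = -304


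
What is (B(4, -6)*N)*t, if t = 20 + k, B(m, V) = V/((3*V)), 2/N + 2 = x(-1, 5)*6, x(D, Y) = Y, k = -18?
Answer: 1/21 ≈ 0.047619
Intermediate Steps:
N = 1/14 (N = 2/(-2 + 5*6) = 2/(-2 + 30) = 2/28 = 2*(1/28) = 1/14 ≈ 0.071429)
B(m, V) = ⅓ (B(m, V) = V*(1/(3*V)) = ⅓)
t = 2 (t = 20 - 18 = 2)
(B(4, -6)*N)*t = ((⅓)*(1/14))*2 = (1/42)*2 = 1/21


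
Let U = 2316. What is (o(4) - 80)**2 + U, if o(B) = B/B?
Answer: 8557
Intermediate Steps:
o(B) = 1
(o(4) - 80)**2 + U = (1 - 80)**2 + 2316 = (-79)**2 + 2316 = 6241 + 2316 = 8557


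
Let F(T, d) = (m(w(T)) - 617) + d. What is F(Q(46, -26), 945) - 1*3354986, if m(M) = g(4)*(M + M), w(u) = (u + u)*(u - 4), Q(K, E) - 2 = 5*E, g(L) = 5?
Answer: -3016738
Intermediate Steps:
Q(K, E) = 2 + 5*E
w(u) = 2*u*(-4 + u) (w(u) = (2*u)*(-4 + u) = 2*u*(-4 + u))
m(M) = 10*M (m(M) = 5*(M + M) = 5*(2*M) = 10*M)
F(T, d) = -617 + d + 20*T*(-4 + T) (F(T, d) = (10*(2*T*(-4 + T)) - 617) + d = (20*T*(-4 + T) - 617) + d = (-617 + 20*T*(-4 + T)) + d = -617 + d + 20*T*(-4 + T))
F(Q(46, -26), 945) - 1*3354986 = (-617 + 945 + 20*(2 + 5*(-26))*(-4 + (2 + 5*(-26)))) - 1*3354986 = (-617 + 945 + 20*(2 - 130)*(-4 + (2 - 130))) - 3354986 = (-617 + 945 + 20*(-128)*(-4 - 128)) - 3354986 = (-617 + 945 + 20*(-128)*(-132)) - 3354986 = (-617 + 945 + 337920) - 3354986 = 338248 - 3354986 = -3016738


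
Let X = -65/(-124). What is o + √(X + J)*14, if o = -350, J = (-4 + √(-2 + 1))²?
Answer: -350 + 7*√(59675 - 30752*I)/31 ≈ -293.14 - 13.789*I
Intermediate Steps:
X = 65/124 (X = -65*(-1/124) = 65/124 ≈ 0.52419)
J = (-4 + I)² (J = (-4 + √(-1))² = (-4 + I)² ≈ 15.0 - 8.0*I)
o + √(X + J)*14 = -350 + √(65/124 + (4 - I)²)*14 = -350 + 14*√(65/124 + (4 - I)²)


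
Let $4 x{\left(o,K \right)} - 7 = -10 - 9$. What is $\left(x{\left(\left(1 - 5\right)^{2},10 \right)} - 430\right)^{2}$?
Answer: $187489$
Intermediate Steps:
$x{\left(o,K \right)} = -3$ ($x{\left(o,K \right)} = \frac{7}{4} + \frac{-10 - 9}{4} = \frac{7}{4} + \frac{1}{4} \left(-19\right) = \frac{7}{4} - \frac{19}{4} = -3$)
$\left(x{\left(\left(1 - 5\right)^{2},10 \right)} - 430\right)^{2} = \left(-3 - 430\right)^{2} = \left(-433\right)^{2} = 187489$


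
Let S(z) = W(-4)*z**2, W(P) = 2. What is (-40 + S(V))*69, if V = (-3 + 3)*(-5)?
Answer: -2760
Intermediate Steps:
V = 0 (V = 0*(-5) = 0)
S(z) = 2*z**2
(-40 + S(V))*69 = (-40 + 2*0**2)*69 = (-40 + 2*0)*69 = (-40 + 0)*69 = -40*69 = -2760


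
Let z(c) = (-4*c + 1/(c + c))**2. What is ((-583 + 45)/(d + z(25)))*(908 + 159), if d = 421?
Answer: -1435115000/26042501 ≈ -55.107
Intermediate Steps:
z(c) = (1/(2*c) - 4*c)**2 (z(c) = (-4*c + 1/(2*c))**2 = (1/(2*c) - 4*c)**2)
((-583 + 45)/(d + z(25)))*(908 + 159) = ((-583 + 45)/(421 + (1/4)*(-1 + 8*25**2)**2/25**2))*(908 + 159) = -538/(421 + (1/4)*(1/625)*(-1 + 8*625)**2)*1067 = -538/(421 + (1/4)*(1/625)*(-1 + 5000)**2)*1067 = -538/(421 + (1/4)*(1/625)*4999**2)*1067 = -538/(421 + (1/4)*(1/625)*24990001)*1067 = -538/(421 + 24990001/2500)*1067 = -538/26042501/2500*1067 = -538*2500/26042501*1067 = -1345000/26042501*1067 = -1435115000/26042501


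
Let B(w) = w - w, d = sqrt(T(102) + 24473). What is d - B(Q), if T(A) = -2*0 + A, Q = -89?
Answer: 5*sqrt(983) ≈ 156.76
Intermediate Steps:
T(A) = A (T(A) = 0 + A = A)
d = 5*sqrt(983) (d = sqrt(102 + 24473) = sqrt(24575) = 5*sqrt(983) ≈ 156.76)
B(w) = 0
d - B(Q) = 5*sqrt(983) - 1*0 = 5*sqrt(983) + 0 = 5*sqrt(983)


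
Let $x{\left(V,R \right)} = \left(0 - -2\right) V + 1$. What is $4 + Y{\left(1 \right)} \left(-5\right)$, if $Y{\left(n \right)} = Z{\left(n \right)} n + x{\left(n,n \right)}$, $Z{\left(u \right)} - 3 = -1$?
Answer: $-21$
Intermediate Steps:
$Z{\left(u \right)} = 2$ ($Z{\left(u \right)} = 3 - 1 = 2$)
$x{\left(V,R \right)} = 1 + 2 V$ ($x{\left(V,R \right)} = \left(0 + 2\right) V + 1 = 2 V + 1 = 1 + 2 V$)
$Y{\left(n \right)} = 1 + 4 n$ ($Y{\left(n \right)} = 2 n + \left(1 + 2 n\right) = 1 + 4 n$)
$4 + Y{\left(1 \right)} \left(-5\right) = 4 + \left(1 + 4 \cdot 1\right) \left(-5\right) = 4 + \left(1 + 4\right) \left(-5\right) = 4 + 5 \left(-5\right) = 4 - 25 = -21$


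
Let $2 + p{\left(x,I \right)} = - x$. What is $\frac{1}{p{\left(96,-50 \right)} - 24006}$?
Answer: $- \frac{1}{24104} \approx -4.1487 \cdot 10^{-5}$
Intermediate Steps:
$p{\left(x,I \right)} = -2 - x$
$\frac{1}{p{\left(96,-50 \right)} - 24006} = \frac{1}{\left(-2 - 96\right) - 24006} = \frac{1}{-98 - 24006} = \frac{1}{-24104} = - \frac{1}{24104}$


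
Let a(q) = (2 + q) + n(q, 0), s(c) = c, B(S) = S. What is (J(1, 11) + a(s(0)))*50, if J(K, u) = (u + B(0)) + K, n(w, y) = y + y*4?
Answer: 700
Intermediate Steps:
n(w, y) = 5*y (n(w, y) = y + 4*y = 5*y)
a(q) = 2 + q (a(q) = (2 + q) + 5*0 = (2 + q) + 0 = 2 + q)
J(K, u) = K + u (J(K, u) = (u + 0) + K = u + K = K + u)
(J(1, 11) + a(s(0)))*50 = ((1 + 11) + (2 + 0))*50 = (12 + 2)*50 = 14*50 = 700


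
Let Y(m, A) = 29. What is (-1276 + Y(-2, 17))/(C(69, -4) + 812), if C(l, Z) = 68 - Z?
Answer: -1247/884 ≈ -1.4106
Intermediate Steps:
(-1276 + Y(-2, 17))/(C(69, -4) + 812) = (-1276 + 29)/((68 - 1*(-4)) + 812) = -1247/((68 + 4) + 812) = -1247/(72 + 812) = -1247/884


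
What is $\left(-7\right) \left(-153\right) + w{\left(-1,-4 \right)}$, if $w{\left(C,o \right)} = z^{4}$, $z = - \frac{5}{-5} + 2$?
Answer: $1152$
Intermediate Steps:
$z = 3$ ($z = \left(-5\right) \left(- \frac{1}{5}\right) + 2 = 1 + 2 = 3$)
$w{\left(C,o \right)} = 81$ ($w{\left(C,o \right)} = 3^{4} = 81$)
$\left(-7\right) \left(-153\right) + w{\left(-1,-4 \right)} = \left(-7\right) \left(-153\right) + 81 = 1071 + 81 = 1152$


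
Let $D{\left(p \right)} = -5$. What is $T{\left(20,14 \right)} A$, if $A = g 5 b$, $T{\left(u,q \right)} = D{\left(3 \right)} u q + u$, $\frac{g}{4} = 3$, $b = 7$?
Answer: $-579600$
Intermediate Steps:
$g = 12$ ($g = 4 \cdot 3 = 12$)
$T{\left(u,q \right)} = u - 5 q u$ ($T{\left(u,q \right)} = - 5 u q + u = - 5 q u + u = u - 5 q u$)
$A = 420$ ($A = 12 \cdot 5 \cdot 7 = 60 \cdot 7 = 420$)
$T{\left(20,14 \right)} A = 20 \left(1 - 70\right) 420 = 20 \left(-69\right) 420 = \left(-1380\right) 420 = -579600$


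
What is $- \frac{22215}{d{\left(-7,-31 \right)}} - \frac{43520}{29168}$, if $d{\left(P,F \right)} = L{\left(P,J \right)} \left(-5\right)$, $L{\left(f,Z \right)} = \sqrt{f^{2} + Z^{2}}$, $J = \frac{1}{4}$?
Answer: $- \frac{2720}{1823} + \frac{17772 \sqrt{785}}{785} \approx 632.82$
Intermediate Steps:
$J = \frac{1}{4} \approx 0.25$
$L{\left(f,Z \right)} = \sqrt{Z^{2} + f^{2}}$
$d{\left(P,F \right)} = - 5 \sqrt{\frac{1}{16} + P^{2}}$ ($d{\left(P,F \right)} = \sqrt{\left(\frac{1}{4}\right)^{2} + P^{2}} \left(-5\right) = \sqrt{\frac{1}{16} + P^{2}} \left(-5\right) = - 5 \sqrt{\frac{1}{16} + P^{2}}$)
$- \frac{22215}{d{\left(-7,-31 \right)}} - \frac{43520}{29168} = - \frac{22215}{\left(- \frac{5}{4}\right) \sqrt{1 + 16 \left(-7\right)^{2}}} - \frac{43520}{29168} = - \frac{22215}{\left(- \frac{5}{4}\right) \sqrt{1 + 16 \cdot 49}} - \frac{2720}{1823} = - \frac{22215}{\left(- \frac{5}{4}\right) \sqrt{1 + 784}} - \frac{2720}{1823} = - \frac{22215}{\left(- \frac{5}{4}\right) \sqrt{785}} - \frac{2720}{1823} = - 22215 \left(- \frac{4 \sqrt{785}}{3925}\right) - \frac{2720}{1823} = \frac{17772 \sqrt{785}}{785} - \frac{2720}{1823} = - \frac{2720}{1823} + \frac{17772 \sqrt{785}}{785}$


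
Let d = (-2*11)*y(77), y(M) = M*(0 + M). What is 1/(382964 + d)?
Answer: 1/252526 ≈ 3.9600e-6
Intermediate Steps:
y(M) = M² (y(M) = M*M = M²)
d = -130438 (d = -2*11*77² = -22*5929 = -130438)
1/(382964 + d) = 1/(382964 - 130438) = 1/252526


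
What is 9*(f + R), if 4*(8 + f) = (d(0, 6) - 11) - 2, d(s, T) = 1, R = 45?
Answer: 306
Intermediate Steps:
f = -11 (f = -8 + ((1 - 11) - 2)/4 = -8 + (-10 - 2)/4 = -8 + (1/4)*(-12) = -8 - 3 = -11)
9*(f + R) = 9*(-11 + 45) = 9*34 = 306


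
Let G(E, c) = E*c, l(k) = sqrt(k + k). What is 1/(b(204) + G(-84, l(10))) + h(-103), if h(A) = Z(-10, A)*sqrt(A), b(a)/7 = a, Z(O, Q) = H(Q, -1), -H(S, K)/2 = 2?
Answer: 17/22596 + sqrt(5)/11298 - 4*I*sqrt(103) ≈ 0.00095026 - 40.596*I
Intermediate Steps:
H(S, K) = -4 (H(S, K) = -2*2 = -4)
Z(O, Q) = -4
l(k) = sqrt(2)*sqrt(k) (l(k) = sqrt(2*k) = sqrt(2)*sqrt(k))
b(a) = 7*a
h(A) = -4*sqrt(A)
1/(b(204) + G(-84, l(10))) + h(-103) = 1/(7*204 - 84*sqrt(2)*sqrt(10)) - 4*I*sqrt(103) = 1/(1428 - 168*sqrt(5)) - 4*I*sqrt(103)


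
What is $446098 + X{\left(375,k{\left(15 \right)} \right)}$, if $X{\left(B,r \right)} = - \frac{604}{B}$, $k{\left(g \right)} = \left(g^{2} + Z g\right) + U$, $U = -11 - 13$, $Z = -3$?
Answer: $\frac{167286146}{375} \approx 4.461 \cdot 10^{5}$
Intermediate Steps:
$U = -24$
$k{\left(g \right)} = -24 + g^{2} - 3 g$ ($k{\left(g \right)} = \left(g^{2} - 3 g\right) - 24 = -24 + g^{2} - 3 g$)
$446098 + X{\left(375,k{\left(15 \right)} \right)} = 446098 - \frac{604}{375} = \frac{167286146}{375}$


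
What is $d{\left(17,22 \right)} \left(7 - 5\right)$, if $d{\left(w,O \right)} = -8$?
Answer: $-16$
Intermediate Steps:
$d{\left(17,22 \right)} \left(7 - 5\right) = - 8 \left(7 - 5\right) = \left(-8\right) 2 = -16$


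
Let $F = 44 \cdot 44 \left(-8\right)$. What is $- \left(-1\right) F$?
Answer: $-15488$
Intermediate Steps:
$F = -15488$ ($F = 1936 \left(-8\right) = -15488$)
$- \left(-1\right) F = - \left(-1\right) \left(-15488\right) = \left(-1\right) 15488 = -15488$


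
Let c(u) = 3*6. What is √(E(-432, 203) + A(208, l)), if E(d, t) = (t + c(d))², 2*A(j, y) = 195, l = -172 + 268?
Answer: √195754/2 ≈ 221.22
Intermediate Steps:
l = 96
c(u) = 18
A(j, y) = 195/2 (A(j, y) = (½)*195 = 195/2)
E(d, t) = (18 + t)² (E(d, t) = (t + 18)² = (18 + t)²)
√(E(-432, 203) + A(208, l)) = √((18 + 203)² + 195/2) = √(221² + 195/2) = √(48841 + 195/2) = √(97877/2) = √195754/2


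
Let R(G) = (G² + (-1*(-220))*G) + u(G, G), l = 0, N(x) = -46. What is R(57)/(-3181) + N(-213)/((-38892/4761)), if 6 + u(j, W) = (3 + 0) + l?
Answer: 13784829/20619242 ≈ 0.66854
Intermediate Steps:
u(j, W) = -3 (u(j, W) = -6 + ((3 + 0) + 0) = -6 + (3 + 0) = -6 + 3 = -3)
R(G) = -3 + G² + 220*G (R(G) = (G² + (-1*(-220))*G) - 3 = (G² + 220*G) - 3 = -3 + G² + 220*G)
R(57)/(-3181) + N(-213)/((-38892/4761)) = (-3 + 57² + 220*57)/(-3181) - 46/((-38892/4761)) = (-3 + 3249 + 12540)*(-1/3181) - 46/((-38892*1/4761)) = 15786*(-1/3181) - 46/(-12964/1587) = -15786/3181 - 46*(-1587/12964) = -15786/3181 + 36501/6482 = 13784829/20619242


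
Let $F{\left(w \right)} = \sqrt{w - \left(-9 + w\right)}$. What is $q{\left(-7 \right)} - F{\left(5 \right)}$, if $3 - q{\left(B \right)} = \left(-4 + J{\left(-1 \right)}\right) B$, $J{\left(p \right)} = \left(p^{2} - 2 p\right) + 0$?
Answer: $-7$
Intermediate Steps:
$J{\left(p \right)} = p^{2} - 2 p$
$q{\left(B \right)} = 3 + B$ ($q{\left(B \right)} = 3 - \left(-4 - \left(-2 - 1\right)\right) B = 3 - \left(-4 - -3\right) B = 3 - \left(-4 + 3\right) B = 3 - - B = 3 + B$)
$F{\left(w \right)} = 3$ ($F{\left(w \right)} = \sqrt{9} = 3$)
$q{\left(-7 \right)} - F{\left(5 \right)} = \left(3 - 7\right) - 3 = -4 - 3 = -7$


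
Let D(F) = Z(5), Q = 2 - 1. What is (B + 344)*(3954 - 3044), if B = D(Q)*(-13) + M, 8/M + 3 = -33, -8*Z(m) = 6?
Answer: 5790785/18 ≈ 3.2171e+5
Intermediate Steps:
Z(m) = -¾ (Z(m) = -⅛*6 = -¾)
Q = 1
D(F) = -¾
M = -2/9 (M = 8/(-3 - 33) = 8/(-36) = 8*(-1/36) = -2/9 ≈ -0.22222)
B = 343/36 (B = -¾*(-13) - 2/9 = 39/4 - 2/9 = 343/36 ≈ 9.5278)
(B + 344)*(3954 - 3044) = (343/36 + 344)*(3954 - 3044) = (12727/36)*910 = 5790785/18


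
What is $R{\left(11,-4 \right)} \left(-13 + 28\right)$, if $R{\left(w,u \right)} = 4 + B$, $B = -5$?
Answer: $-15$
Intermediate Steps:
$R{\left(w,u \right)} = -1$ ($R{\left(w,u \right)} = 4 - 5 = -1$)
$R{\left(11,-4 \right)} \left(-13 + 28\right) = - (-13 + 28) = \left(-1\right) 15 = -15$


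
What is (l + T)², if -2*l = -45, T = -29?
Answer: 169/4 ≈ 42.250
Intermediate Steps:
l = 45/2 (l = -½*(-45) = 45/2 ≈ 22.500)
(l + T)² = (45/2 - 29)² = (-13/2)² = 169/4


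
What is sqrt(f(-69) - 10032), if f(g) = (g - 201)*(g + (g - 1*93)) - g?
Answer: 9*sqrt(647) ≈ 228.93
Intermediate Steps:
f(g) = -g + (-201 + g)*(-93 + 2*g) (f(g) = (-201 + g)*(g + (g - 93)) - g = (-201 + g)*(g + (-93 + g)) - g = (-201 + g)*(-93 + 2*g) - g = -g + (-201 + g)*(-93 + 2*g))
sqrt(f(-69) - 10032) = sqrt((18693 - 496*(-69) + 2*(-69)**2) - 10032) = sqrt((18693 + 34224 + 2*4761) - 10032) = sqrt((18693 + 34224 + 9522) - 10032) = sqrt(62439 - 10032) = sqrt(52407) = 9*sqrt(647)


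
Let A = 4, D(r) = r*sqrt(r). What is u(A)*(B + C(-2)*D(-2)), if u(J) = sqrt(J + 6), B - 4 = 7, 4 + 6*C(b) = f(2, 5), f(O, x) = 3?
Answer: sqrt(10)*(33 + I*sqrt(2))/3 ≈ 34.785 + 1.4907*I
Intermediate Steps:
D(r) = r**(3/2)
C(b) = -1/6 (C(b) = -2/3 + (1/6)*3 = -2/3 + 1/2 = -1/6)
B = 11 (B = 4 + 7 = 11)
u(J) = sqrt(6 + J)
u(A)*(B + C(-2)*D(-2)) = sqrt(6 + 4)*(11 - (-1)*I*sqrt(2)/3) = sqrt(10)*(11 - (-1)*I*sqrt(2)/3) = sqrt(10)*(11 + I*sqrt(2)/3)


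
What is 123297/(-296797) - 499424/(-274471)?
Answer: 114386094041/81462169387 ≈ 1.4042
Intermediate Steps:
123297/(-296797) - 499424/(-274471) = 123297*(-1/296797) - 499424*(-1/274471) = -123297/296797 + 499424/274471 = 114386094041/81462169387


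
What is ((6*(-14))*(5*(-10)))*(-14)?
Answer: -58800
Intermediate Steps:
((6*(-14))*(5*(-10)))*(-14) = -84*(-50)*(-14) = 4200*(-14) = -58800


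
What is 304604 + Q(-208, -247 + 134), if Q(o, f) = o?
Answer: 304396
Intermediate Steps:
304604 + Q(-208, -247 + 134) = 304604 - 208 = 304396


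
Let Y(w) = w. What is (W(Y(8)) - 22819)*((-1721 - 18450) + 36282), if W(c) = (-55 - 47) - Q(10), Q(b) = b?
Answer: -369441341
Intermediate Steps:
W(c) = -112 (W(c) = (-55 - 47) - 1*10 = -102 - 10 = -112)
(W(Y(8)) - 22819)*((-1721 - 18450) + 36282) = (-112 - 22819)*((-1721 - 18450) + 36282) = -22931*(-20171 + 36282) = -22931*16111 = -369441341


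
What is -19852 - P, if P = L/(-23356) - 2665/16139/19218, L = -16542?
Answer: -17976827475732271/905510082189 ≈ -19853.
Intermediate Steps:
P = 641324116243/905510082189 (P = -16542/(-23356) - 2665/16139/19218 = -16542*(-1/23356) - 2665*1/16139*(1/19218) = 8271/11678 - 2665/16139*1/19218 = 8271/11678 - 2665/310159302 = 641324116243/905510082189 ≈ 0.70825)
-19852 - P = -19852 - 1*641324116243/905510082189 = -19852 - 641324116243/905510082189 = -17976827475732271/905510082189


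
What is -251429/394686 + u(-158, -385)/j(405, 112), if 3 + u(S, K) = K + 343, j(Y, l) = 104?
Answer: -21954743/20523672 ≈ -1.0697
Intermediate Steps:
u(S, K) = 340 + K (u(S, K) = -3 + (K + 343) = -3 + (343 + K) = 340 + K)
-251429/394686 + u(-158, -385)/j(405, 112) = -251429/394686 + (340 - 385)/104 = -251429*1/394686 - 45*1/104 = -251429/394686 - 45/104 = -21954743/20523672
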